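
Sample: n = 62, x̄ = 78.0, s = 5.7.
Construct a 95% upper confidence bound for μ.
μ ≤ 79.21

Upper bound (one-sided):
t* = 1.670 (one-sided for 95%)
Upper bound = x̄ + t* · s/√n = 78.0 + 1.670 · 5.7/√62 = 79.21

We are 95% confident that μ ≤ 79.21.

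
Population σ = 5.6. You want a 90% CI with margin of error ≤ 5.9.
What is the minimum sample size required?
n ≥ 3

For margin E ≤ 5.9:
n ≥ (z* · σ / E)²
n ≥ (1.645 · 5.6 / 5.9)²
n ≥ 2.44

Minimum n = 3 (rounding up)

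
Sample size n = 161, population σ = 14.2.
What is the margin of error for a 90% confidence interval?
Margin of error = 1.84

Margin of error = z* · σ/√n
= 1.645 · 14.2/√161
= 1.645 · 14.2/12.6886
= 1.84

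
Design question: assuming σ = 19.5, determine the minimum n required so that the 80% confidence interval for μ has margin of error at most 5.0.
n ≥ 25

For margin E ≤ 5.0:
n ≥ (z* · σ / E)²
n ≥ (1.282 · 19.5 / 5.0)²
n ≥ 25.00

Minimum n = 25 (rounding up)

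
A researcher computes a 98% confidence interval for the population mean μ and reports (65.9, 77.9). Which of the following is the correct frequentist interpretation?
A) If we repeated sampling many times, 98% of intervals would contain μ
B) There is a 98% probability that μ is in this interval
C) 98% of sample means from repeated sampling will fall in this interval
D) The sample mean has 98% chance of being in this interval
A

A) Correct — this is the frequentist long-run coverage interpretation.
B) Wrong — μ is fixed; the randomness lives in the interval, not in μ.
C) Wrong — coverage applies to intervals containing μ, not to future x̄ values.
D) Wrong — x̄ is observed and sits in the interval by construction.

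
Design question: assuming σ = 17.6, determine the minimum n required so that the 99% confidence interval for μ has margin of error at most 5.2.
n ≥ 77

For margin E ≤ 5.2:
n ≥ (z* · σ / E)²
n ≥ (2.576 · 17.6 / 5.2)²
n ≥ 76.02

Minimum n = 77 (rounding up)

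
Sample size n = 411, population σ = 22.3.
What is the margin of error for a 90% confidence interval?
Margin of error = 1.81

Margin of error = z* · σ/√n
= 1.645 · 22.3/√411
= 1.645 · 22.3/20.2731
= 1.81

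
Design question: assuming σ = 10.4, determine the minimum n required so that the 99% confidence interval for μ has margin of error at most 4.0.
n ≥ 45

For margin E ≤ 4.0:
n ≥ (z* · σ / E)²
n ≥ (2.576 · 10.4 / 4.0)²
n ≥ 44.86

Minimum n = 45 (rounding up)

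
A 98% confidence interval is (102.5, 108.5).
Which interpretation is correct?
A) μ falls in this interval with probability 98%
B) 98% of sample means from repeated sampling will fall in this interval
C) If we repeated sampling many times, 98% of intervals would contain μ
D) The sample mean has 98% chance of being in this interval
C

A) Wrong — μ is fixed; the randomness lives in the interval, not in μ.
B) Wrong — coverage applies to intervals containing μ, not to future x̄ values.
C) Correct — this is the frequentist long-run coverage interpretation.
D) Wrong — x̄ is observed and sits in the interval by construction.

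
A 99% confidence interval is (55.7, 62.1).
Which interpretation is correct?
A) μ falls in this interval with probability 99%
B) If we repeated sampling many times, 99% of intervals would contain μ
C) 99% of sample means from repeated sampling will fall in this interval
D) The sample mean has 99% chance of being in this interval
B

A) Wrong — μ is fixed; the randomness lives in the interval, not in μ.
B) Correct — this is the frequentist long-run coverage interpretation.
C) Wrong — coverage applies to intervals containing μ, not to future x̄ values.
D) Wrong — x̄ is observed and sits in the interval by construction.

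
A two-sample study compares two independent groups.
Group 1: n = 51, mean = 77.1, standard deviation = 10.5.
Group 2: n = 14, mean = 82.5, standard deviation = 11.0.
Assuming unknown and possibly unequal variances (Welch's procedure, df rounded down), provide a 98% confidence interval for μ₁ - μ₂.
(-13.75, 2.95)

Difference: x̄₁ - x̄₂ = -5.40
SE = √(s₁²/n₁ + s₂²/n₂) = √(10.5²/51 + 11.0²/14) = 3.2870
df = 19.99 → 19 (Welch–Satterthwaite, rounded down)
t* = 2.539

CI: -5.40 ± 2.539 · 3.2870 = -5.40 ± 8.35 = (-13.75, 2.95)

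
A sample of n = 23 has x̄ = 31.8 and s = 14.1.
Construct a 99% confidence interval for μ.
(23.51, 40.09)

t-interval (σ unknown):
df = n - 1 = 22
t* = 2.819 for 99% confidence

Margin of error = t* · s/√n = 2.819 · 14.1/√23 = 8.29

CI: (23.51, 40.09)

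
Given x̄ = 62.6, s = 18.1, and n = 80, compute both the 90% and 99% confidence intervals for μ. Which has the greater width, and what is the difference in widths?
99% CI is wider by 3.95

df = 79
90% CI: t* = 1.664, (59.23, 65.97), width = 2 · t* · s/√n = 6.73
99% CI: t* = 2.640, (57.26, 67.94), width = 2 · t* · s/√n = 10.68

The 99% CI is wider by 10.68 - 6.73 = 3.95.
Higher confidence requires a wider interval.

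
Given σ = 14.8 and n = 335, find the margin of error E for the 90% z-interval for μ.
Margin of error = 1.33

Margin of error = z* · σ/√n
= 1.645 · 14.8/√335
= 1.645 · 14.8/18.3030
= 1.33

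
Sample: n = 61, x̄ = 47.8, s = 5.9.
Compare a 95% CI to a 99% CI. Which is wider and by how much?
99% CI is wider by 1.00

df = 60
95% CI: t* = 2.000, (46.29, 49.31), width = 2 · t* · s/√n = 3.02
99% CI: t* = 2.660, (45.79, 49.81), width = 2 · t* · s/√n = 4.02

The 99% CI is wider by 4.02 - 3.02 = 1.00.
Higher confidence requires a wider interval.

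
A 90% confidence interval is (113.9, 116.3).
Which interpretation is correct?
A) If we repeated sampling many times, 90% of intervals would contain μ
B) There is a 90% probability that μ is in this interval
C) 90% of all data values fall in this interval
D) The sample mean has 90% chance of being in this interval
A

A) Correct — this is the frequentist long-run coverage interpretation.
B) Wrong — μ is fixed; the randomness lives in the interval, not in μ.
C) Wrong — a CI is about the parameter μ, not individual data values.
D) Wrong — x̄ is observed and sits in the interval by construction.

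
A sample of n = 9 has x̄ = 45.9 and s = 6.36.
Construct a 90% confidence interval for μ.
(41.96, 49.84)

t-interval (σ unknown):
df = n - 1 = 8
t* = 1.860 for 90% confidence

Margin of error = t* · s/√n = 1.860 · 6.36/√9 = 3.94

CI: (41.96, 49.84)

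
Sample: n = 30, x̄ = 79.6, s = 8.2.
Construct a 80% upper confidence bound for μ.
μ ≤ 80.88

Upper bound (one-sided):
t* = 0.854 (one-sided for 80%)
Upper bound = x̄ + t* · s/√n = 79.6 + 0.854 · 8.2/√30 = 80.88

We are 80% confident that μ ≤ 80.88.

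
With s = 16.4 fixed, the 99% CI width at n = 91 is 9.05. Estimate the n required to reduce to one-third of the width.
n ≈ 819

CI width ∝ 1/√n
To reduce width by factor 3, need √n to grow by 3 → need 3² = 9 times as many samples.

Current: n = 91, width = 9.05
New: n = 819, width ≈ 2.96

Width reduced by factor of 9.05/2.96 = 3.06.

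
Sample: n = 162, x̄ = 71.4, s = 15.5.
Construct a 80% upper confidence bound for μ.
μ ≤ 72.43

Upper bound (one-sided):
t* = 0.844 (one-sided for 80%)
Upper bound = x̄ + t* · s/√n = 71.4 + 0.844 · 15.5/√162 = 72.43

We are 80% confident that μ ≤ 72.43.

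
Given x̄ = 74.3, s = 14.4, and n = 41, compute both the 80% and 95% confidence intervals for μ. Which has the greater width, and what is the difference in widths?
95% CI is wider by 3.23

df = 40
80% CI: t* = 1.303, (71.37, 77.23), width = 2 · t* · s/√n = 5.86
95% CI: t* = 2.021, (69.75, 78.85), width = 2 · t* · s/√n = 9.09

The 95% CI is wider by 9.09 - 5.86 = 3.23.
Higher confidence requires a wider interval.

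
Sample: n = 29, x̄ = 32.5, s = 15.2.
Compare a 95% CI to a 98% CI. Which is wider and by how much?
98% CI is wider by 2.37

df = 28
95% CI: t* = 2.048, (26.72, 38.28), width = 2 · t* · s/√n = 11.56
98% CI: t* = 2.467, (25.54, 39.46), width = 2 · t* · s/√n = 13.93

The 98% CI is wider by 13.93 - 11.56 = 2.37.
Higher confidence requires a wider interval.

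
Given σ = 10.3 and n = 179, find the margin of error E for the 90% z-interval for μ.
Margin of error = 1.27

Margin of error = z* · σ/√n
= 1.645 · 10.3/√179
= 1.645 · 10.3/13.3791
= 1.27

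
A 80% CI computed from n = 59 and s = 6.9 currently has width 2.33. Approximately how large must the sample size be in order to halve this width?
n ≈ 236

CI width ∝ 1/√n
To reduce width by factor 2, need √n to grow by 2 → need 2² = 4 times as many samples.

Current: n = 59, width = 2.33
New: n = 236, width ≈ 1.15

Width reduced by factor of 2.33/1.15 = 2.03.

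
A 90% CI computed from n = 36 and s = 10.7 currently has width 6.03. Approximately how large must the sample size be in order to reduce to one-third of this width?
n ≈ 324

CI width ∝ 1/√n
To reduce width by factor 3, need √n to grow by 3 → need 3² = 9 times as many samples.

Current: n = 36, width = 6.03
New: n = 324, width ≈ 1.96

Width reduced by factor of 6.03/1.96 = 3.08.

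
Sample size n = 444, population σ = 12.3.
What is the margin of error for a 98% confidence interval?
Margin of error = 1.36

Margin of error = z* · σ/√n
= 2.326 · 12.3/√444
= 2.326 · 12.3/21.0713
= 1.36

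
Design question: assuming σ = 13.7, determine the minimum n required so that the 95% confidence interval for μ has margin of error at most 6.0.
n ≥ 21

For margin E ≤ 6.0:
n ≥ (z* · σ / E)²
n ≥ (1.960 · 13.7 / 6.0)²
n ≥ 20.03

Minimum n = 21 (rounding up)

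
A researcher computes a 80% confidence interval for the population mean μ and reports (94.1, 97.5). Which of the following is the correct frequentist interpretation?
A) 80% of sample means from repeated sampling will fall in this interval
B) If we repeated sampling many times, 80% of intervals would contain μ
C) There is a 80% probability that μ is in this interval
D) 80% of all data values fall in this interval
B

A) Wrong — coverage applies to intervals containing μ, not to future x̄ values.
B) Correct — this is the frequentist long-run coverage interpretation.
C) Wrong — μ is fixed; the randomness lives in the interval, not in μ.
D) Wrong — a CI is about the parameter μ, not individual data values.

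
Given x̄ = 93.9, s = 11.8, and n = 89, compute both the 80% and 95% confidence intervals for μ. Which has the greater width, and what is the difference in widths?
95% CI is wider by 1.74

df = 88
80% CI: t* = 1.291, (92.29, 95.51), width = 2 · t* · s/√n = 3.23
95% CI: t* = 1.987, (91.41, 96.39), width = 2 · t* · s/√n = 4.97

The 95% CI is wider by 4.97 - 3.23 = 1.74.
Higher confidence requires a wider interval.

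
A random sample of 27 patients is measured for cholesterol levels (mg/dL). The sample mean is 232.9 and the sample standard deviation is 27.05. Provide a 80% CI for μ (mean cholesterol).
(226.05, 239.75)

t-interval (σ unknown):
df = n - 1 = 26
t* = 1.315 for 80% confidence

Margin of error = t* · s/√n = 1.315 · 27.05/√27 = 6.85

CI: (226.05, 239.75)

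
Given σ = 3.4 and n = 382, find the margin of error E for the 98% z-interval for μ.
Margin of error = 0.40

Margin of error = z* · σ/√n
= 2.326 · 3.4/√382
= 2.326 · 3.4/19.5448
= 0.40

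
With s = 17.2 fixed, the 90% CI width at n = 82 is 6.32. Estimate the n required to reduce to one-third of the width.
n ≈ 738

CI width ∝ 1/√n
To reduce width by factor 3, need √n to grow by 3 → need 3² = 9 times as many samples.

Current: n = 82, width = 6.32
New: n = 738, width ≈ 2.09

Width reduced by factor of 6.32/2.09 = 3.02.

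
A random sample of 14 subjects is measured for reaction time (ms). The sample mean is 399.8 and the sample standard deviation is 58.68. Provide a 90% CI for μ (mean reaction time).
(372.03, 427.57)

t-interval (σ unknown):
df = n - 1 = 13
t* = 1.771 for 90% confidence

Margin of error = t* · s/√n = 1.771 · 58.68/√14 = 27.77

CI: (372.03, 427.57)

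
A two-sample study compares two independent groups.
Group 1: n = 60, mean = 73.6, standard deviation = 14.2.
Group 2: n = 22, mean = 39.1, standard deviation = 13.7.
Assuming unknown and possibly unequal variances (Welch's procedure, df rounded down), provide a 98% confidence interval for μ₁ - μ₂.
(26.12, 42.88)

Difference: x̄₁ - x̄₂ = 34.50
SE = √(s₁²/n₁ + s₂²/n₂) = √(14.2²/60 + 13.7²/22) = 3.4485
df = 38.67 → 38 (Welch–Satterthwaite, rounded down)
t* = 2.429

CI: 34.50 ± 2.429 · 3.4485 = 34.50 ± 8.38 = (26.12, 42.88)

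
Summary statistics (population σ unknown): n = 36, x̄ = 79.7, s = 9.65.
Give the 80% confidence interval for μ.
(77.60, 81.80)

t-interval (σ unknown):
df = n - 1 = 35
t* = 1.306 for 80% confidence

Margin of error = t* · s/√n = 1.306 · 9.65/√36 = 2.10

CI: (77.60, 81.80)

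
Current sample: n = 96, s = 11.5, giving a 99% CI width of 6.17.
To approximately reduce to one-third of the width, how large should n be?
n ≈ 864

CI width ∝ 1/√n
To reduce width by factor 3, need √n to grow by 3 → need 3² = 9 times as many samples.

Current: n = 96, width = 6.17
New: n = 864, width ≈ 2.02

Width reduced by factor of 6.17/2.02 = 3.05.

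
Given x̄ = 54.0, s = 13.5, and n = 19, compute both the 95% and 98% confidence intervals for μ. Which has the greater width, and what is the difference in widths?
98% CI is wider by 2.80

df = 18
95% CI: t* = 2.101, (47.49, 60.51), width = 2 · t* · s/√n = 13.01
98% CI: t* = 2.552, (46.10, 61.90), width = 2 · t* · s/√n = 15.81

The 98% CI is wider by 15.81 - 13.01 = 2.80.
Higher confidence requires a wider interval.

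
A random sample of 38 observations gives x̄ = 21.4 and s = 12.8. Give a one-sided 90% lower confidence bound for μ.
μ ≥ 18.69

Lower bound (one-sided):
t* = 1.305 (one-sided for 90%)
Lower bound = x̄ - t* · s/√n = 21.4 - 1.305 · 12.8/√38 = 18.69

We are 90% confident that μ ≥ 18.69.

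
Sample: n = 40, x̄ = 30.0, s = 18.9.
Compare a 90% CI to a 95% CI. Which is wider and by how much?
95% CI is wider by 2.02

df = 39
90% CI: t* = 1.685, (24.96, 35.04), width = 2 · t* · s/√n = 10.07
95% CI: t* = 2.023, (23.95, 36.05), width = 2 · t* · s/√n = 12.09

The 95% CI is wider by 12.09 - 10.07 = 2.02.
Higher confidence requires a wider interval.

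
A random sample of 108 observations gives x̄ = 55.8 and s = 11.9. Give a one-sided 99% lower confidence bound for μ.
μ ≥ 53.10

Lower bound (one-sided):
t* = 2.362 (one-sided for 99%)
Lower bound = x̄ - t* · s/√n = 55.8 - 2.362 · 11.9/√108 = 53.10

We are 99% confident that μ ≥ 53.10.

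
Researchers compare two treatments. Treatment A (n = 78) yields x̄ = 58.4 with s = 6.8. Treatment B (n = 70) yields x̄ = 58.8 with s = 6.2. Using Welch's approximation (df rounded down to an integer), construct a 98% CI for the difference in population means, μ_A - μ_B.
(-2.91, 2.11)

Difference: x̄₁ - x̄₂ = -0.40
SE = √(s₁²/n₁ + s₂²/n₂) = √(6.8²/78 + 6.2²/70) = 1.0686
df = 145.96 → 145 (Welch–Satterthwaite, rounded down)
t* = 2.352

CI: -0.40 ± 2.352 · 1.0686 = -0.40 ± 2.51 = (-2.91, 2.11)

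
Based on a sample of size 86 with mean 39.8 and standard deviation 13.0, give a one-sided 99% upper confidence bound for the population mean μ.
μ ≤ 43.12

Upper bound (one-sided):
t* = 2.371 (one-sided for 99%)
Upper bound = x̄ + t* · s/√n = 39.8 + 2.371 · 13.0/√86 = 43.12

We are 99% confident that μ ≤ 43.12.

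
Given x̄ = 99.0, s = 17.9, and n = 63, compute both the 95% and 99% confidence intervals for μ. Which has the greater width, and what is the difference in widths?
99% CI is wider by 2.96

df = 62
95% CI: t* = 1.999, (94.49, 103.51), width = 2 · t* · s/√n = 9.02
99% CI: t* = 2.657, (93.01, 104.99), width = 2 · t* · s/√n = 11.98

The 99% CI is wider by 11.98 - 9.02 = 2.96.
Higher confidence requires a wider interval.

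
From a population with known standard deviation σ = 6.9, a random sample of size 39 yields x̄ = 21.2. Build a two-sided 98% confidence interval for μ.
(18.63, 23.77)

z-interval (σ known):
z* = 2.326 for 98% confidence

Margin of error = z* · σ/√n = 2.326 · 6.9/√39 = 2.57

CI: (21.2 - 2.57, 21.2 + 2.57) = (18.63, 23.77)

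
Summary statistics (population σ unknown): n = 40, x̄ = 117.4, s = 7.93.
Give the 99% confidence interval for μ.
(114.00, 120.80)

t-interval (σ unknown):
df = n - 1 = 39
t* = 2.708 for 99% confidence

Margin of error = t* · s/√n = 2.708 · 7.93/√40 = 3.40

CI: (114.00, 120.80)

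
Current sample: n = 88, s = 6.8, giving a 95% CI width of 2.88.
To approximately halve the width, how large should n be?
n ≈ 352

CI width ∝ 1/√n
To reduce width by factor 2, need √n to grow by 2 → need 2² = 4 times as many samples.

Current: n = 88, width = 2.88
New: n = 352, width ≈ 1.43

Width reduced by factor of 2.88/1.43 = 2.01.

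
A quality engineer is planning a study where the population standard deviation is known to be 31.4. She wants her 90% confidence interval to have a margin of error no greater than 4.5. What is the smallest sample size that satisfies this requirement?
n ≥ 132

For margin E ≤ 4.5:
n ≥ (z* · σ / E)²
n ≥ (1.645 · 31.4 / 4.5)²
n ≥ 131.75

Minimum n = 132 (rounding up)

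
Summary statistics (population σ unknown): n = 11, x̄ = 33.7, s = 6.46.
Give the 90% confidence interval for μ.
(30.17, 37.23)

t-interval (σ unknown):
df = n - 1 = 10
t* = 1.812 for 90% confidence

Margin of error = t* · s/√n = 1.812 · 6.46/√11 = 3.53

CI: (30.17, 37.23)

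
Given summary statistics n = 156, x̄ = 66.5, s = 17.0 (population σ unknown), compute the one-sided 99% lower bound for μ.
μ ≥ 63.30

Lower bound (one-sided):
t* = 2.351 (one-sided for 99%)
Lower bound = x̄ - t* · s/√n = 66.5 - 2.351 · 17.0/√156 = 63.30

We are 99% confident that μ ≥ 63.30.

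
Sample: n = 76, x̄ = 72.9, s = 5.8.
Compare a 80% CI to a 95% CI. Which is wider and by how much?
95% CI is wider by 0.93

df = 75
80% CI: t* = 1.293, (72.04, 73.76), width = 2 · t* · s/√n = 1.72
95% CI: t* = 1.992, (71.57, 74.23), width = 2 · t* · s/√n = 2.65

The 95% CI is wider by 2.65 - 1.72 = 0.93.
Higher confidence requires a wider interval.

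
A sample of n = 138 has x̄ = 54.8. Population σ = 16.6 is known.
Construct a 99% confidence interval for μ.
(51.16, 58.44)

z-interval (σ known):
z* = 2.576 for 99% confidence

Margin of error = z* · σ/√n = 2.576 · 16.6/√138 = 3.64

CI: (54.8 - 3.64, 54.8 + 3.64) = (51.16, 58.44)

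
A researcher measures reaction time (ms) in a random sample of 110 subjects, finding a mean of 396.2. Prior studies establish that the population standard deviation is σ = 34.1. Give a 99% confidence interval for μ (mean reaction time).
(387.82, 404.58)

z-interval (σ known):
z* = 2.576 for 99% confidence

Margin of error = z* · σ/√n = 2.576 · 34.1/√110 = 8.38

CI: (396.2 - 8.38, 396.2 + 8.38) = (387.82, 404.58)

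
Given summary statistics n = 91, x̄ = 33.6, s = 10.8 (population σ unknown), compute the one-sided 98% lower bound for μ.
μ ≥ 31.24

Lower bound (one-sided):
t* = 2.084 (one-sided for 98%)
Lower bound = x̄ - t* · s/√n = 33.6 - 2.084 · 10.8/√91 = 31.24

We are 98% confident that μ ≥ 31.24.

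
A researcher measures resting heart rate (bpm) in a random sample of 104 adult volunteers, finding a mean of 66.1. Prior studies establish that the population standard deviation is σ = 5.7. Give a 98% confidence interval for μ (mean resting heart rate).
(64.80, 67.40)

z-interval (σ known):
z* = 2.326 for 98% confidence

Margin of error = z* · σ/√n = 2.326 · 5.7/√104 = 1.30

CI: (66.1 - 1.30, 66.1 + 1.30) = (64.80, 67.40)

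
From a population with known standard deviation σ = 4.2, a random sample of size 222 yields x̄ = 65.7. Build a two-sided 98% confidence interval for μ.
(65.04, 66.36)

z-interval (σ known):
z* = 2.326 for 98% confidence

Margin of error = z* · σ/√n = 2.326 · 4.2/√222 = 0.66

CI: (65.7 - 0.66, 65.7 + 0.66) = (65.04, 66.36)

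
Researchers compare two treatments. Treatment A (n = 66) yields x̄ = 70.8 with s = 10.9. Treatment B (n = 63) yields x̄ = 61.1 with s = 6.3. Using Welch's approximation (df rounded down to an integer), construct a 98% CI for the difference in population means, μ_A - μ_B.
(6.02, 13.38)

Difference: x̄₁ - x̄₂ = 9.70
SE = √(s₁²/n₁ + s₂²/n₂) = √(10.9²/66 + 6.3²/63) = 1.5589
df = 104.98 → 104 (Welch–Satterthwaite, rounded down)
t* = 2.363

CI: 9.70 ± 2.363 · 1.5589 = 9.70 ± 3.68 = (6.02, 13.38)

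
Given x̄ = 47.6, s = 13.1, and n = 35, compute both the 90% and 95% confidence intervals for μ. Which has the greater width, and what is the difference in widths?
95% CI is wider by 1.51

df = 34
90% CI: t* = 1.691, (43.86, 51.34), width = 2 · t* · s/√n = 7.49
95% CI: t* = 2.032, (43.10, 52.10), width = 2 · t* · s/√n = 9.00

The 95% CI is wider by 9.00 - 7.49 = 1.51.
Higher confidence requires a wider interval.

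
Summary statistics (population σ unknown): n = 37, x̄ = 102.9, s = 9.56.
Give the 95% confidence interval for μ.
(99.71, 106.09)

t-interval (σ unknown):
df = n - 1 = 36
t* = 2.028 for 95% confidence

Margin of error = t* · s/√n = 2.028 · 9.56/√37 = 3.19

CI: (99.71, 106.09)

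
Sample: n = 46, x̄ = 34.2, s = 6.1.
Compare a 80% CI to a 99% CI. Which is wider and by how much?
99% CI is wider by 2.50

df = 45
80% CI: t* = 1.301, (33.03, 35.37), width = 2 · t* · s/√n = 2.34
99% CI: t* = 2.690, (31.78, 36.62), width = 2 · t* · s/√n = 4.84

The 99% CI is wider by 4.84 - 2.34 = 2.50.
Higher confidence requires a wider interval.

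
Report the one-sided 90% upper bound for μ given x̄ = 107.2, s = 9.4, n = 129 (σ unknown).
μ ≤ 108.27

Upper bound (one-sided):
t* = 1.288 (one-sided for 90%)
Upper bound = x̄ + t* · s/√n = 107.2 + 1.288 · 9.4/√129 = 108.27

We are 90% confident that μ ≤ 108.27.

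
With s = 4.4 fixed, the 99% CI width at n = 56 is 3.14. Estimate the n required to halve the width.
n ≈ 224

CI width ∝ 1/√n
To reduce width by factor 2, need √n to grow by 2 → need 2² = 4 times as many samples.

Current: n = 56, width = 3.14
New: n = 224, width ≈ 1.53

Width reduced by factor of 3.14/1.53 = 2.05.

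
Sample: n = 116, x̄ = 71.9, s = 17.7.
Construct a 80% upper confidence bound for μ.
μ ≤ 73.29

Upper bound (one-sided):
t* = 0.845 (one-sided for 80%)
Upper bound = x̄ + t* · s/√n = 71.9 + 0.845 · 17.7/√116 = 73.29

We are 80% confident that μ ≤ 73.29.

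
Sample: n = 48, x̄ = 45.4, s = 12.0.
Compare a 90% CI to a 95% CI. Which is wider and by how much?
95% CI is wider by 1.16

df = 47
90% CI: t* = 1.678, (42.49, 48.31), width = 2 · t* · s/√n = 5.81
95% CI: t* = 2.012, (41.92, 48.88), width = 2 · t* · s/√n = 6.97

The 95% CI is wider by 6.97 - 5.81 = 1.16.
Higher confidence requires a wider interval.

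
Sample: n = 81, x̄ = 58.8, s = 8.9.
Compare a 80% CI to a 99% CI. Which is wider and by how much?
99% CI is wider by 2.66

df = 80
80% CI: t* = 1.292, (57.52, 60.08), width = 2 · t* · s/√n = 2.56
99% CI: t* = 2.639, (56.19, 61.41), width = 2 · t* · s/√n = 5.22

The 99% CI is wider by 5.22 - 2.56 = 2.66.
Higher confidence requires a wider interval.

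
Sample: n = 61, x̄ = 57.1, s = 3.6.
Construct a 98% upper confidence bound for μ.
μ ≤ 58.07

Upper bound (one-sided):
t* = 2.099 (one-sided for 98%)
Upper bound = x̄ + t* · s/√n = 57.1 + 2.099 · 3.6/√61 = 58.07

We are 98% confident that μ ≤ 58.07.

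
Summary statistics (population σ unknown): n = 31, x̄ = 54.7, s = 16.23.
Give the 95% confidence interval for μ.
(48.75, 60.65)

t-interval (σ unknown):
df = n - 1 = 30
t* = 2.042 for 95% confidence

Margin of error = t* · s/√n = 2.042 · 16.23/√31 = 5.95

CI: (48.75, 60.65)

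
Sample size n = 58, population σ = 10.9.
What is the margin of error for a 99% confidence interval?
Margin of error = 3.69

Margin of error = z* · σ/√n
= 2.576 · 10.9/√58
= 2.576 · 10.9/7.6158
= 3.69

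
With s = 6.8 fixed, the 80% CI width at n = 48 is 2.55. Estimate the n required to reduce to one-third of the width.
n ≈ 432

CI width ∝ 1/√n
To reduce width by factor 3, need √n to grow by 3 → need 3² = 9 times as many samples.

Current: n = 48, width = 2.55
New: n = 432, width ≈ 0.84

Width reduced by factor of 2.55/0.84 = 3.04.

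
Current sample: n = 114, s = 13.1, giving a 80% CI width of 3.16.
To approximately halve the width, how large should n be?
n ≈ 456

CI width ∝ 1/√n
To reduce width by factor 2, need √n to grow by 2 → need 2² = 4 times as many samples.

Current: n = 114, width = 3.16
New: n = 456, width ≈ 1.57

Width reduced by factor of 3.16/1.57 = 2.01.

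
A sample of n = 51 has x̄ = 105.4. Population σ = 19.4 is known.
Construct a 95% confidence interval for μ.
(100.08, 110.72)

z-interval (σ known):
z* = 1.960 for 95% confidence

Margin of error = z* · σ/√n = 1.960 · 19.4/√51 = 5.32

CI: (105.4 - 5.32, 105.4 + 5.32) = (100.08, 110.72)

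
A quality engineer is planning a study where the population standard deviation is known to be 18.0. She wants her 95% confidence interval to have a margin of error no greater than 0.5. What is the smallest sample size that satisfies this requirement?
n ≥ 4979

For margin E ≤ 0.5:
n ≥ (z* · σ / E)²
n ≥ (1.960 · 18.0 / 0.5)²
n ≥ 4978.71

Minimum n = 4979 (rounding up)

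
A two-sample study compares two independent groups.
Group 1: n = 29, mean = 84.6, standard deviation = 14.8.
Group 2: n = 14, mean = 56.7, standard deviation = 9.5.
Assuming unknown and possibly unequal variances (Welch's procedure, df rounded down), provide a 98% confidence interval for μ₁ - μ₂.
(18.80, 37.00)

Difference: x̄₁ - x̄₂ = 27.90
SE = √(s₁²/n₁ + s₂²/n₂) = √(14.8²/29 + 9.5²/14) = 3.7416
df = 37.44 → 37 (Welch–Satterthwaite, rounded down)
t* = 2.431

CI: 27.90 ± 2.431 · 3.7416 = 27.90 ± 9.10 = (18.80, 37.00)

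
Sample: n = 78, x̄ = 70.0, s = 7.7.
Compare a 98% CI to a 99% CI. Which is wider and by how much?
99% CI is wider by 0.47

df = 77
98% CI: t* = 2.376, (67.93, 72.07), width = 2 · t* · s/√n = 4.14
99% CI: t* = 2.641, (67.70, 72.30), width = 2 · t* · s/√n = 4.61

The 99% CI is wider by 4.61 - 4.14 = 0.47.
Higher confidence requires a wider interval.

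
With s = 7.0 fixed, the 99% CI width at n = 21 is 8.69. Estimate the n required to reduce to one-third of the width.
n ≈ 189

CI width ∝ 1/√n
To reduce width by factor 3, need √n to grow by 3 → need 3² = 9 times as many samples.

Current: n = 21, width = 8.69
New: n = 189, width ≈ 2.65

Width reduced by factor of 8.69/2.65 = 3.28.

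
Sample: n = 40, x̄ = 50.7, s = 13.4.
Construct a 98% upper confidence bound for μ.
μ ≤ 55.20

Upper bound (one-sided):
t* = 2.125 (one-sided for 98%)
Upper bound = x̄ + t* · s/√n = 50.7 + 2.125 · 13.4/√40 = 55.20

We are 98% confident that μ ≤ 55.20.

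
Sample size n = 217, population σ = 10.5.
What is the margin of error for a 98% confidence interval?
Margin of error = 1.66

Margin of error = z* · σ/√n
= 2.326 · 10.5/√217
= 2.326 · 10.5/14.7309
= 1.66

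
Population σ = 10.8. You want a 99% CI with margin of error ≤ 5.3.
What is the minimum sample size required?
n ≥ 28

For margin E ≤ 5.3:
n ≥ (z* · σ / E)²
n ≥ (2.576 · 10.8 / 5.3)²
n ≥ 27.55

Minimum n = 28 (rounding up)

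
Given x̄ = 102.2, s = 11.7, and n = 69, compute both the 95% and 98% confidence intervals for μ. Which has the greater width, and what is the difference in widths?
98% CI is wider by 1.09

df = 68
95% CI: t* = 1.995, (99.39, 105.01), width = 2 · t* · s/√n = 5.62
98% CI: t* = 2.382, (98.84, 105.56), width = 2 · t* · s/√n = 6.71

The 98% CI is wider by 6.71 - 5.62 = 1.09.
Higher confidence requires a wider interval.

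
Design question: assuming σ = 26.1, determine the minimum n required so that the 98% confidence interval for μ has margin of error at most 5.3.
n ≥ 132

For margin E ≤ 5.3:
n ≥ (z* · σ / E)²
n ≥ (2.326 · 26.1 / 5.3)²
n ≥ 131.20

Minimum n = 132 (rounding up)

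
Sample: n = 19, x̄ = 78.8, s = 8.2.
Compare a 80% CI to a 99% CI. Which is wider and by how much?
99% CI is wider by 5.83

df = 18
80% CI: t* = 1.330, (76.30, 81.30), width = 2 · t* · s/√n = 5.00
99% CI: t* = 2.878, (73.39, 84.21), width = 2 · t* · s/√n = 10.83

The 99% CI is wider by 10.83 - 5.00 = 5.83.
Higher confidence requires a wider interval.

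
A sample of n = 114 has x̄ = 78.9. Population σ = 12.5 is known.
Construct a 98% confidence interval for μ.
(76.18, 81.62)

z-interval (σ known):
z* = 2.326 for 98% confidence

Margin of error = z* · σ/√n = 2.326 · 12.5/√114 = 2.72

CI: (78.9 - 2.72, 78.9 + 2.72) = (76.18, 81.62)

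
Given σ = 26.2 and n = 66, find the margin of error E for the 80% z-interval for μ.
Margin of error = 4.13

Margin of error = z* · σ/√n
= 1.282 · 26.2/√66
= 1.282 · 26.2/8.1240
= 4.13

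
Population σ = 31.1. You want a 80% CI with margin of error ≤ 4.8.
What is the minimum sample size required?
n ≥ 69

For margin E ≤ 4.8:
n ≥ (z* · σ / E)²
n ≥ (1.282 · 31.1 / 4.8)²
n ≥ 68.99

Minimum n = 69 (rounding up)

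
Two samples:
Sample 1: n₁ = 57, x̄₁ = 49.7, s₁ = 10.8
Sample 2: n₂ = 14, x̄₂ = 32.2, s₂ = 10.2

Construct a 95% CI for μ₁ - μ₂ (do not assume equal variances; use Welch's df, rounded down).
(11.08, 23.92)

Difference: x̄₁ - x̄₂ = 17.50
SE = √(s₁²/n₁ + s₂²/n₂) = √(10.8²/57 + 10.2²/14) = 3.0786
df = 20.78 → 20 (Welch–Satterthwaite, rounded down)
t* = 2.086

CI: 17.50 ± 2.086 · 3.0786 = 17.50 ± 6.42 = (11.08, 23.92)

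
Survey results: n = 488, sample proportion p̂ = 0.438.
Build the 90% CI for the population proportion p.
(0.401, 0.475)

Proportion CI:
SE = √(p̂(1-p̂)/n) = √(0.438 · 0.562 / 488) = 0.02246

z* = 1.645
Margin = z* · SE = 1.645 · 0.02246 = 0.0369

CI: 0.438 ± 0.0369 = (0.401, 0.475)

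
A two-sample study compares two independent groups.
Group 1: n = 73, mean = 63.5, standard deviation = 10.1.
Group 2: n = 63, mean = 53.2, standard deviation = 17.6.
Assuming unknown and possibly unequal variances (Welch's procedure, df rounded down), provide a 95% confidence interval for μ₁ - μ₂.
(5.31, 15.29)

Difference: x̄₁ - x̄₂ = 10.30
SE = √(s₁²/n₁ + s₂²/n₂) = √(10.1²/73 + 17.6²/63) = 2.5128
df = 95.60 → 95 (Welch–Satterthwaite, rounded down)
t* = 1.985

CI: 10.30 ± 1.985 · 2.5128 = 10.30 ± 4.99 = (5.31, 15.29)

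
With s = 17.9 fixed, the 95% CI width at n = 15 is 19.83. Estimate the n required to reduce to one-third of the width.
n ≈ 135

CI width ∝ 1/√n
To reduce width by factor 3, need √n to grow by 3 → need 3² = 9 times as many samples.

Current: n = 15, width = 19.83
New: n = 135, width ≈ 6.09

Width reduced by factor of 19.83/6.09 = 3.26.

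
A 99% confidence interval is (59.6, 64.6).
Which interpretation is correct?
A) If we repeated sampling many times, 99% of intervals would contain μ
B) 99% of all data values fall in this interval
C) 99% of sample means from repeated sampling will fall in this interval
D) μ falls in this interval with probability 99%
A

A) Correct — this is the frequentist long-run coverage interpretation.
B) Wrong — a CI is about the parameter μ, not individual data values.
C) Wrong — coverage applies to intervals containing μ, not to future x̄ values.
D) Wrong — μ is fixed; the randomness lives in the interval, not in μ.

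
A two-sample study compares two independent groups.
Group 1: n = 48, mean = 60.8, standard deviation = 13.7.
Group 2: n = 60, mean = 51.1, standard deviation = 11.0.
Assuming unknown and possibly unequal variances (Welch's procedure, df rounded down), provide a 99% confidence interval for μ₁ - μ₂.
(3.29, 16.11)

Difference: x̄₁ - x̄₂ = 9.70
SE = √(s₁²/n₁ + s₂²/n₂) = √(13.7²/48 + 11.0²/60) = 2.4345
df = 89.10 → 89 (Welch–Satterthwaite, rounded down)
t* = 2.632

CI: 9.70 ± 2.632 · 2.4345 = 9.70 ± 6.41 = (3.29, 16.11)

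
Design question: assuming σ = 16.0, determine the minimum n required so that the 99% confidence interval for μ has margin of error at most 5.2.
n ≥ 63

For margin E ≤ 5.2:
n ≥ (z* · σ / E)²
n ≥ (2.576 · 16.0 / 5.2)²
n ≥ 62.82

Minimum n = 63 (rounding up)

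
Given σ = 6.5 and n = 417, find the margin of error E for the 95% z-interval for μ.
Margin of error = 0.62

Margin of error = z* · σ/√n
= 1.960 · 6.5/√417
= 1.960 · 6.5/20.4206
= 0.62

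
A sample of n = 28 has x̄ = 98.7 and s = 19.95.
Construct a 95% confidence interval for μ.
(90.96, 106.44)

t-interval (σ unknown):
df = n - 1 = 27
t* = 2.052 for 95% confidence

Margin of error = t* · s/√n = 2.052 · 19.95/√28 = 7.74

CI: (90.96, 106.44)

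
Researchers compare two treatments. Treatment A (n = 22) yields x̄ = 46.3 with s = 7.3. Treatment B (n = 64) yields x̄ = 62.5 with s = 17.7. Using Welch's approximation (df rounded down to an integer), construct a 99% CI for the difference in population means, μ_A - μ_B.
(-23.34, -9.06)

Difference: x̄₁ - x̄₂ = -16.20
SE = √(s₁²/n₁ + s₂²/n₂) = √(7.3²/22 + 17.7²/64) = 2.7051
df = 81.16 → 81 (Welch–Satterthwaite, rounded down)
t* = 2.638

CI: -16.20 ± 2.638 · 2.7051 = -16.20 ± 7.14 = (-23.34, -9.06)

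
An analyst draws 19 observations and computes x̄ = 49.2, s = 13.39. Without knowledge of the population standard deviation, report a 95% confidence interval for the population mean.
(42.75, 55.65)

t-interval (σ unknown):
df = n - 1 = 18
t* = 2.101 for 95% confidence

Margin of error = t* · s/√n = 2.101 · 13.39/√19 = 6.45

CI: (42.75, 55.65)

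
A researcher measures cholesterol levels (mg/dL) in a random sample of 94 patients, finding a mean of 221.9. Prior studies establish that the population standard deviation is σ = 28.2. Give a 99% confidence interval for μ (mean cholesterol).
(214.41, 229.39)

z-interval (σ known):
z* = 2.576 for 99% confidence

Margin of error = z* · σ/√n = 2.576 · 28.2/√94 = 7.49

CI: (221.9 - 7.49, 221.9 + 7.49) = (214.41, 229.39)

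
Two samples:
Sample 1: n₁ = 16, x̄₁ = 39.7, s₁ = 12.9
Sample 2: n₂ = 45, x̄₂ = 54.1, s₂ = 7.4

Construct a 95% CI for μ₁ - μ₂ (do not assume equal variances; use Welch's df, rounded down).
(-21.56, -7.24)

Difference: x̄₁ - x̄₂ = -14.40
SE = √(s₁²/n₁ + s₂²/n₂) = √(12.9²/16 + 7.4²/45) = 3.4084
df = 18.63 → 18 (Welch–Satterthwaite, rounded down)
t* = 2.101

CI: -14.40 ± 2.101 · 3.4084 = -14.40 ± 7.16 = (-21.56, -7.24)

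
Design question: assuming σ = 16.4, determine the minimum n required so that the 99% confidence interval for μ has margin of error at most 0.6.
n ≥ 4958

For margin E ≤ 0.6:
n ≥ (z* · σ / E)²
n ≥ (2.576 · 16.4 / 0.6)²
n ≥ 4957.66

Minimum n = 4958 (rounding up)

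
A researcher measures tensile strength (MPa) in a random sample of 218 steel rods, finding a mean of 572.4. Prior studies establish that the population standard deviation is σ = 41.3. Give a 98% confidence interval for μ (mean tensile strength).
(565.89, 578.91)

z-interval (σ known):
z* = 2.326 for 98% confidence

Margin of error = z* · σ/√n = 2.326 · 41.3/√218 = 6.51

CI: (572.4 - 6.51, 572.4 + 6.51) = (565.89, 578.91)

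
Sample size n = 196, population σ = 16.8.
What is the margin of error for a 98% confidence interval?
Margin of error = 2.79

Margin of error = z* · σ/√n
= 2.326 · 16.8/√196
= 2.326 · 16.8/14.0000
= 2.79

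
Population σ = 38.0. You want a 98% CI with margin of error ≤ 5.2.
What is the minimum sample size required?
n ≥ 289

For margin E ≤ 5.2:
n ≥ (z* · σ / E)²
n ≥ (2.326 · 38.0 / 5.2)²
n ≥ 288.92

Minimum n = 289 (rounding up)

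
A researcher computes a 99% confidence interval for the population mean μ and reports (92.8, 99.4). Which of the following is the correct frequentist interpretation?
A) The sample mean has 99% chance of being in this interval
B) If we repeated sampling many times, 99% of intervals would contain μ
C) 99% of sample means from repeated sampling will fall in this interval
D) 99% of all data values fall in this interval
B

A) Wrong — x̄ is observed and sits in the interval by construction.
B) Correct — this is the frequentist long-run coverage interpretation.
C) Wrong — coverage applies to intervals containing μ, not to future x̄ values.
D) Wrong — a CI is about the parameter μ, not individual data values.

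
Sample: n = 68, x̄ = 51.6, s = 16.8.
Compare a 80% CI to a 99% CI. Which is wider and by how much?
99% CI is wider by 5.53

df = 67
80% CI: t* = 1.294, (48.96, 54.24), width = 2 · t* · s/√n = 5.27
99% CI: t* = 2.651, (46.20, 57.00), width = 2 · t* · s/√n = 10.80

The 99% CI is wider by 10.80 - 5.27 = 5.53.
Higher confidence requires a wider interval.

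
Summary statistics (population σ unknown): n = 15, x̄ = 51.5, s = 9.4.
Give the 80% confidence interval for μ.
(48.24, 54.76)

t-interval (σ unknown):
df = n - 1 = 14
t* = 1.345 for 80% confidence

Margin of error = t* · s/√n = 1.345 · 9.4/√15 = 3.26

CI: (48.24, 54.76)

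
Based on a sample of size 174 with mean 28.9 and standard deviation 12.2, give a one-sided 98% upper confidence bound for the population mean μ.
μ ≤ 30.81

Upper bound (one-sided):
t* = 2.069 (one-sided for 98%)
Upper bound = x̄ + t* · s/√n = 28.9 + 2.069 · 12.2/√174 = 30.81

We are 98% confident that μ ≤ 30.81.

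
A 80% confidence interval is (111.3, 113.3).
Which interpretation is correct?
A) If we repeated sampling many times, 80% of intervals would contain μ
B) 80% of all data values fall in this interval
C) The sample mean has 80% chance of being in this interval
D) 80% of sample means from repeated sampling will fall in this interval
A

A) Correct — this is the frequentist long-run coverage interpretation.
B) Wrong — a CI is about the parameter μ, not individual data values.
C) Wrong — x̄ is observed and sits in the interval by construction.
D) Wrong — coverage applies to intervals containing μ, not to future x̄ values.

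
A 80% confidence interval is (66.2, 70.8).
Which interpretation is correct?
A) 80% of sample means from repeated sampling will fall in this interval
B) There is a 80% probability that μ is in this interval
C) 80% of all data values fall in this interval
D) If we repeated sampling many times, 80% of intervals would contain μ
D

A) Wrong — coverage applies to intervals containing μ, not to future x̄ values.
B) Wrong — μ is fixed; the randomness lives in the interval, not in μ.
C) Wrong — a CI is about the parameter μ, not individual data values.
D) Correct — this is the frequentist long-run coverage interpretation.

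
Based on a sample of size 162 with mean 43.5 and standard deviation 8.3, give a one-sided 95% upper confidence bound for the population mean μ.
μ ≤ 44.58

Upper bound (one-sided):
t* = 1.654 (one-sided for 95%)
Upper bound = x̄ + t* · s/√n = 43.5 + 1.654 · 8.3/√162 = 44.58

We are 95% confident that μ ≤ 44.58.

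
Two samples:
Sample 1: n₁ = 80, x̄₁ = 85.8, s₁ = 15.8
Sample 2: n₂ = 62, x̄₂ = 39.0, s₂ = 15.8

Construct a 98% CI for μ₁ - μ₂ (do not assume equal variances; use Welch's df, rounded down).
(40.50, 53.10)

Difference: x̄₁ - x̄₂ = 46.80
SE = √(s₁²/n₁ + s₂²/n₂) = √(15.8²/80 + 15.8²/62) = 2.6734
df = 131.30 → 131 (Welch–Satterthwaite, rounded down)
t* = 2.355

CI: 46.80 ± 2.355 · 2.6734 = 46.80 ± 6.30 = (40.50, 53.10)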